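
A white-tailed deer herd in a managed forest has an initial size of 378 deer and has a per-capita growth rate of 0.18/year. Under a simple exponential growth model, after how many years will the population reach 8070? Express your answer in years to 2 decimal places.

17.01 years

Set N₀·e^(rt) = 8070: e^(0.18·t) = 8070/378 = 21.349.
0.18·t = ln(21.349) = 3.061, so t = 3.061/0.18 = 17.006.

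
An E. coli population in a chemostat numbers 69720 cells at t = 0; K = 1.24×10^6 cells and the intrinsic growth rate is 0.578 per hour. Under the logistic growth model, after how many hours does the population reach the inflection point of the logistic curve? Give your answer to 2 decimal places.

Logistic growth is fastest at N = K/2 = 620000.
A = (K − N₀)/N₀ = 16.785. Set K/(1 + A·e^(−rt)) = K/2 → A·e^(−rt) = 1.
e^(−0.578t) = 1/16.785 = 0.0595755, so t = ln(16.785)/0.578 = 2.8205/0.578 = 4.8798.

4.88 hours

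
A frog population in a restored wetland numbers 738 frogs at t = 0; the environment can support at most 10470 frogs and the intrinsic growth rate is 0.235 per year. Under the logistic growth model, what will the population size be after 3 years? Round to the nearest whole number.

A = (K − N₀)/N₀ = (10470 − 738)/738 = 13.187.
N(t) = K/(1 + A·e^(−rt)) = 10470/(1 + 13.187×e^(−0.235×3)).
e^(−0.705) = 0.49411; denominator = 1 + 13.187×0.49411 = 7.5158.
N = 10470/7.5158 = 1393.06.

1393 frogs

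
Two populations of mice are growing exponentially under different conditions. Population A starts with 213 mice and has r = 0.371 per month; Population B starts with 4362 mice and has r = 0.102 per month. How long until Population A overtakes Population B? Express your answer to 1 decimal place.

11.2 months

Set 213·e^(0.371t) = 4362·e^(0.102t).
e^((0.371 − 0.102)t) = 4362/213 → e^(0.269·t) = 20.479.
0.269·t = ln(20.479) = 3.0194, so t = 3.0194/0.269 = 11.225.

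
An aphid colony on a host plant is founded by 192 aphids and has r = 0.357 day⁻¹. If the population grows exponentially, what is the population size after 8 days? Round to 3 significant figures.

N(t) = N₀·e^(rt) = 192 × e^(0.357×8) = 192 × e^2.856.
e^2.856 ≈ 17.392, so N ≈ 192 × 17.392 = 3339.23.

3340 aphids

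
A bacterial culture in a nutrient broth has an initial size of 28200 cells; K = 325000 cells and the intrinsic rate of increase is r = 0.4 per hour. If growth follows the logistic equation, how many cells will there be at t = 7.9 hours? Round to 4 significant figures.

A = (K − N₀)/N₀ = (325000 − 28200)/28200 = 10.525.
N(t) = K/(1 + A·e^(−rt)) = 325000/(1 + 10.525×e^(−0.4×7.9)).
e^(−3.16) = 0.042426; denominator = 1 + 10.525×0.042426 = 1.4465.
N = 325000/1.4465 = 224677.

224700 cells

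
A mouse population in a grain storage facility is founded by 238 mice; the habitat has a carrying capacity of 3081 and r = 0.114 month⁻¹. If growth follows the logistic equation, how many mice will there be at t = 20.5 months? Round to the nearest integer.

1430 mice

A = (K − N₀)/N₀ = (3081 − 238)/238 = 11.945.
N(t) = K/(1 + A·e^(−rt)) = 3081/(1 + 11.945×e^(−0.114×20.5)).
e^(−2.337) = 0.096617; denominator = 1 + 11.945×0.096617 = 2.1541.
N = 3081/2.1541 = 1430.28.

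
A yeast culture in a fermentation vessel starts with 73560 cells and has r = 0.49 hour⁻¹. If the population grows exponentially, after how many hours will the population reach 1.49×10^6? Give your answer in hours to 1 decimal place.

6.1 hours

Set N₀·e^(rt) = 1.49×10^6: e^(0.49·t) = 1.49×10^6/73560 = 20.256.
0.49·t = ln(20.256) = 3.0084, so t = 3.0084/0.49 = 6.1397.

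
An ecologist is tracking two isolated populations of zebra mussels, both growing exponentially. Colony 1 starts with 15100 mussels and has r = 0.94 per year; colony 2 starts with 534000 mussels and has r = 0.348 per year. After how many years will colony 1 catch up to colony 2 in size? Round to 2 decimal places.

Set 15100·e^(0.94t) = 534000·e^(0.348t).
e^((0.94 − 0.348)t) = 534000/15100 → e^(0.592·t) = 35.364.
0.592·t = ln(35.364) = 3.5657, so t = 3.5657/0.592 = 6.0231.

6.02 years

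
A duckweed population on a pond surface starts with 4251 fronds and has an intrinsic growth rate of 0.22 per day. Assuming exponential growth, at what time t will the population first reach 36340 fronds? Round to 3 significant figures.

9.75 days

Set N₀·e^(rt) = 36340: e^(0.22·t) = 36340/4251 = 8.5486.
0.22·t = ln(8.5486) = 2.1458, so t = 2.1458/0.22 = 9.7535.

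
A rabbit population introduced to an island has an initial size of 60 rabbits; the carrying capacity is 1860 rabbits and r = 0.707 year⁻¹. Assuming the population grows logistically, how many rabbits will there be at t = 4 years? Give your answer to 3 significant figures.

A = (K − N₀)/N₀ = (1860 − 60)/60 = 30.
N(t) = K/(1 + A·e^(−rt)) = 1860/(1 + 30×e^(−0.707×4)).
e^(−2.828) = 0.059131; denominator = 1 + 30×0.059131 = 2.7739.
N = 1860/2.7739 = 670.529.

671 rabbits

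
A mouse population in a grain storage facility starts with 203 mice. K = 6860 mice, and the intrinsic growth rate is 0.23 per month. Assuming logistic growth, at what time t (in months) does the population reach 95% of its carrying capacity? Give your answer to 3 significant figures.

A = (K − N₀)/N₀ = (6860 − 203)/203 = 32.793.
Solve 6860/(1 + 32.793·e^(−0.23t)) = 6517: 1 + 32.793·e^(−0.23t) = 1.0526, so e^(−0.23t) = 0.00160496.
−0.23·t = ln(0.00160496) = -6.4347, so t = 6.4347/0.23 = 27.977.

28.0 months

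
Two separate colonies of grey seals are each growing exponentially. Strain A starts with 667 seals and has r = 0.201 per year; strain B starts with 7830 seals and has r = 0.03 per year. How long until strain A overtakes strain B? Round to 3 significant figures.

14.4 years

Set 667·e^(0.201t) = 7830·e^(0.03t).
e^((0.201 − 0.03)t) = 7830/667 → e^(0.171·t) = 11.739.
0.171·t = ln(11.739) = 2.4629, so t = 2.4629/0.171 = 14.403.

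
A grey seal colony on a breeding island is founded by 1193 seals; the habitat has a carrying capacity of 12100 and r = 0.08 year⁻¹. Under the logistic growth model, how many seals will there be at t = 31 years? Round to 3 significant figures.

A = (K − N₀)/N₀ = (12100 − 1193)/1193 = 9.1425.
N(t) = K/(1 + A·e^(−rt)) = 12100/(1 + 9.1425×e^(−0.08×31)).
e^(−2.48) = 0.083743; denominator = 1 + 9.1425×0.083743 = 1.7656.
N = 12100/1.7656 = 6853.11.

6850 seals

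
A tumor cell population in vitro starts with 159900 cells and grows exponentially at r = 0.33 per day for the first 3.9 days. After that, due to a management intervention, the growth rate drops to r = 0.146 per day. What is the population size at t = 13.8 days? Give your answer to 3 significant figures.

2460000 cells

Phase 1: N(3.9) = 159900·e^(0.33×3.9) = 159900·e^1.287 = 579143.
Phase 2 runs for 13.8 − 3.9 = 9.9 days at r = 0.146.
N(13.8) = 579143·e^(0.146×9.9) = 579143·e^1.445 = 2.45762×10^6.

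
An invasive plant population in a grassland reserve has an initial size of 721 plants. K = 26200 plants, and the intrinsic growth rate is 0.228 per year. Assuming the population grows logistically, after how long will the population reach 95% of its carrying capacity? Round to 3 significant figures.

A = (K − N₀)/N₀ = (26200 − 721)/721 = 35.338.
Solve 26200/(1 + 35.338·e^(−0.228t)) = 24890: 1 + 35.338·e^(−0.228t) = 1.0526, so e^(−0.228t) = 0.00148936.
−0.228·t = ln(0.00148936) = -6.5094, so t = 6.5094/0.228 = 28.55.

28.6 years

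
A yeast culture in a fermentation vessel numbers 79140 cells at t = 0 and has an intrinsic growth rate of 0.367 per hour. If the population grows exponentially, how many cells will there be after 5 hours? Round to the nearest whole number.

N(t) = N₀·e^(rt) = 79140 × e^(0.367×5) = 79140 × e^1.835.
e^1.835 ≈ 6.2651, so N ≈ 79140 × 6.2651 = 495823.

495823 cells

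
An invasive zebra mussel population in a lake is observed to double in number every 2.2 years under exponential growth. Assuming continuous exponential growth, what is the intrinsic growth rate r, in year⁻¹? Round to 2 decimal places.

0.32 per year

r = ln(2)/t_d = 0.6931/2.2 = 0.31507.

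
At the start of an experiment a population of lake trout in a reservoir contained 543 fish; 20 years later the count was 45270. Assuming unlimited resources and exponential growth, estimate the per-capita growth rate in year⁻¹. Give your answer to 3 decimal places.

From N(t) = N₀·e^(rt): e^(r·20) = 45270/543 = 83.37.
r·20 = ln(83.37) = 4.4233, so r = 4.4233/20 = 0.22116.

0.221 per year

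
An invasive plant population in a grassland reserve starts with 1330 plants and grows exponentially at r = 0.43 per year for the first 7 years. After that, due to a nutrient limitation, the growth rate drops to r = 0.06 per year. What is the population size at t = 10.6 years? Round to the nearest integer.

Phase 1: N(7) = 1330·e^(0.43×7) = 1330·e^3.01 = 26982.2.
Phase 2 runs for 10.6 − 7 = 3.6 years at r = 0.06.
N(10.6) = 26982.2·e^(0.06×3.6) = 26982.2·e^0.216 = 33487.7.

33488 plants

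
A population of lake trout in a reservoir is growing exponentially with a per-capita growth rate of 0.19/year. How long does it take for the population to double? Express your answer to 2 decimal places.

Doubling time t_d = ln(2)/r = 0.6931/0.19 = 3.6481.

3.65 years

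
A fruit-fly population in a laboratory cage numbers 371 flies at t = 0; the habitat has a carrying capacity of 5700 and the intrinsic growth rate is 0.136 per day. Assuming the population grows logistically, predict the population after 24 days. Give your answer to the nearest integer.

A = (K − N₀)/N₀ = (5700 − 371)/371 = 14.364.
N(t) = K/(1 + A·e^(−rt)) = 5700/(1 + 14.364×e^(−0.136×24)).
e^(−3.264) = 0.038235; denominator = 1 + 14.364×0.038235 = 1.5492.
N = 5700/1.5492 = 3679.31.

3679 flies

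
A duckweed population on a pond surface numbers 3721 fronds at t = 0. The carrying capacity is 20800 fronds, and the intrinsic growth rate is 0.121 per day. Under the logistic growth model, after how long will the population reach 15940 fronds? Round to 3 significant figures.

22.4 days

A = (K − N₀)/N₀ = (20800 − 3721)/3721 = 4.5899.
Solve 20800/(1 + 4.5899·e^(−0.121t)) = 15940: 1 + 4.5899·e^(−0.121t) = 1.3049, so e^(−0.121t) = 0.0664271.
−0.121·t = ln(0.0664271) = -2.7117, so t = 2.7117/0.121 = 22.41.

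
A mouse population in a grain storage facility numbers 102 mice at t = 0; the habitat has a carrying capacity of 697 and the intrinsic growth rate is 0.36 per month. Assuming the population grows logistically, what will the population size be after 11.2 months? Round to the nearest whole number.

632 mice

A = (K − N₀)/N₀ = (697 − 102)/102 = 5.8333.
N(t) = K/(1 + A·e^(−rt)) = 697/(1 + 5.8333×e^(−0.36×11.2)).
e^(−4.032) = 0.017739; denominator = 1 + 5.8333×0.017739 = 1.1035.
N = 697/1.1035 = 631.64.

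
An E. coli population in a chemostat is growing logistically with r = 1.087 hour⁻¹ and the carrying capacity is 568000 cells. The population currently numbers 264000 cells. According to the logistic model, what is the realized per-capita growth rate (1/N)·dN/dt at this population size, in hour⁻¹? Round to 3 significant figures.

0.582 per hour

(1/N)·dN/dt = r(1 − N/K) = 1.087 × (1 − 264000/568000).
= 1.087 × 0.53521 = 0.58177.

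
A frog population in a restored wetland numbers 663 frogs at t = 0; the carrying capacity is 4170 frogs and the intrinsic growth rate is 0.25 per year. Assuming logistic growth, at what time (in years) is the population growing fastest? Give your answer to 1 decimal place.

Logistic growth is fastest at N = K/2 = 2085.
A = (K − N₀)/N₀ = 5.2896. Set K/(1 + A·e^(−rt)) = K/2 → A·e^(−rt) = 1.
e^(−0.25t) = 1/5.2896 = 0.18905, so t = ln(5.2896)/0.25 = 1.6657/0.25 = 6.663.

6.7 years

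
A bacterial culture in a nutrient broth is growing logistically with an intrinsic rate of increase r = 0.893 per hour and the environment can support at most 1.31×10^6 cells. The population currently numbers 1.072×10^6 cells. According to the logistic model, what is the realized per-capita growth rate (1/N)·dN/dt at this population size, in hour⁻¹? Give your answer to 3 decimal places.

(1/N)·dN/dt = r(1 − N/K) = 0.893 × (1 − 1.072×10^6/1.31×10^6).
= 0.893 × 0.18168 = 0.16224.

0.162 per hour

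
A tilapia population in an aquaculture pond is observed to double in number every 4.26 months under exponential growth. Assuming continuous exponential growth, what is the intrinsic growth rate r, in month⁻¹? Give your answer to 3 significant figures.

0.163 per month

r = ln(2)/t_d = 0.6931/4.26 = 0.16271.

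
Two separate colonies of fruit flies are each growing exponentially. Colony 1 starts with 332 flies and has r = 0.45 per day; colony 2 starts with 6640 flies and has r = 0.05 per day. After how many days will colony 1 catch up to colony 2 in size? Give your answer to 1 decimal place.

7.5 days

Set 332·e^(0.45t) = 6640·e^(0.05t).
e^((0.45 − 0.05)t) = 6640/332 → e^(0.4·t) = 20.
0.4·t = ln(20) = 2.9957, so t = 2.9957/0.4 = 7.4893.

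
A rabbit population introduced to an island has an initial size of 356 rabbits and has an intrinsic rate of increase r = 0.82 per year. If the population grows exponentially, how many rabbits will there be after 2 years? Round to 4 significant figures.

1835 rabbits

N(t) = N₀·e^(rt) = 356 × e^(0.82×2) = 356 × e^1.64.
e^1.64 ≈ 5.1552, so N ≈ 356 × 5.1552 = 1835.24.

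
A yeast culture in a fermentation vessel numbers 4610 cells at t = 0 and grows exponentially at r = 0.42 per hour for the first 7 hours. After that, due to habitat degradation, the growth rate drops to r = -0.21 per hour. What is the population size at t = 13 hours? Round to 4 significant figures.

24740 cells

Phase 1: N(7) = 4610·e^(0.42×7) = 4610·e^2.94 = 87202.1.
Phase 2 runs for 13 − 7 = 6 hours at r = -0.21.
N(13) = 87202.1·e^(-0.21×6) = 87202.1·e^-1.26 = 24735.2.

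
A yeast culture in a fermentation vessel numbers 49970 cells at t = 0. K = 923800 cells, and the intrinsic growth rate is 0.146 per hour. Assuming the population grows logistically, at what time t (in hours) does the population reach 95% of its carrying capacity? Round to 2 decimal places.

A = (K − N₀)/N₀ = (923800 − 49970)/49970 = 17.487.
Solve 923800/(1 + 17.487·e^(−0.146t)) = 877610: 1 + 17.487·e^(−0.146t) = 1.0526, so e^(−0.146t) = 0.00300974.
−0.146·t = ln(0.00300974) = -5.8059, so t = 5.8059/0.146 = 39.766.

39.77 hours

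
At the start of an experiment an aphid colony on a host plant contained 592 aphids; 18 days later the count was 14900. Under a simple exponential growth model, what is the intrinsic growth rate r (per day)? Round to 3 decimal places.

0.179 per day

From N(t) = N₀·e^(rt): e^(r·18) = 14900/592 = 25.169.
r·18 = ln(25.169) = 3.2256, so r = 3.2256/18 = 0.1792.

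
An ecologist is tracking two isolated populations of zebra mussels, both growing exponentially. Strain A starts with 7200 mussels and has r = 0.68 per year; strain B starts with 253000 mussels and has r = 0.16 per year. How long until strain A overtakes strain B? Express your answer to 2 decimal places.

Set 7200·e^(0.68t) = 253000·e^(0.16t).
e^((0.68 − 0.16)t) = 253000/7200 → e^(0.52·t) = 35.139.
0.52·t = ln(35.139) = 3.5593, so t = 3.5593/0.52 = 6.8448.

6.84 years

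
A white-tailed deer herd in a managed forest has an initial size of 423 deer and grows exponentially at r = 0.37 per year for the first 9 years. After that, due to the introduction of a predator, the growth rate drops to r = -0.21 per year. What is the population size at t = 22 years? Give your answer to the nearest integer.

771 deer

Phase 1: N(9) = 423·e^(0.37×9) = 423·e^3.33 = 11817.9.
Phase 2 runs for 22 − 9 = 13 years at r = -0.21.
N(22) = 11817.9·e^(-0.21×13) = 11817.9·e^-2.73 = 770.756.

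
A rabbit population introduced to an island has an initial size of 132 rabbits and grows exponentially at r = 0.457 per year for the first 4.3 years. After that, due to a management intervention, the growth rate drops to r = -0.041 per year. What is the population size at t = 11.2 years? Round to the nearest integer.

710 rabbits

Phase 1: N(4.3) = 132·e^(0.457×4.3) = 132·e^1.965 = 941.903.
Phase 2 runs for 11.2 − 4.3 = 6.9 years at r = -0.041.
N(11.2) = 941.903·e^(-0.041×6.9) = 941.903·e^-0.2829 = 709.813.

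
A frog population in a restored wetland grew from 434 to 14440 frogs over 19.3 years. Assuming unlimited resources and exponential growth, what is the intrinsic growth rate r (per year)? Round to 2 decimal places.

0.18 per year

From N(t) = N₀·e^(rt): e^(r·19.3) = 14440/434 = 33.272.
r·19.3 = ln(33.272) = 3.5047, so r = 3.5047/19.3 = 0.18159.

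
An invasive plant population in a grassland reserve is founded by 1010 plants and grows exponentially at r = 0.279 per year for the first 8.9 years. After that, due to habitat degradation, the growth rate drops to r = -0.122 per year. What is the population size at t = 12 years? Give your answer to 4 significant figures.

Phase 1: N(8.9) = 1010·e^(0.279×8.9) = 1010·e^2.483 = 12098.1.
Phase 2 runs for 12 − 8.9 = 3.1 years at r = -0.122.
N(12) = 12098.1·e^(-0.122×3.1) = 12098.1·e^-0.3782 = 8288.35.

8288 plants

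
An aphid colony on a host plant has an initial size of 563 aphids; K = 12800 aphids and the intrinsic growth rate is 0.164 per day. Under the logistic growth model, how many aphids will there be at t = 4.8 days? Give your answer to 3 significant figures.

1180 aphids

A = (K − N₀)/N₀ = (12800 − 563)/563 = 21.735.
N(t) = K/(1 + A·e^(−rt)) = 12800/(1 + 21.735×e^(−0.164×4.8)).
e^(−0.7872) = 0.45512; denominator = 1 + 21.735×0.45512 = 10.892.
N = 12800/10.892 = 1175.16.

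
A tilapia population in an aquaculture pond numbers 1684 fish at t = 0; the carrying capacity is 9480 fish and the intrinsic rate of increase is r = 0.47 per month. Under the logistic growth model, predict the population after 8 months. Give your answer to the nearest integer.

8558 fish

A = (K − N₀)/N₀ = (9480 − 1684)/1684 = 4.6295.
N(t) = K/(1 + A·e^(−rt)) = 9480/(1 + 4.6295×e^(−0.47×8)).
e^(−3.76) = 0.023284; denominator = 1 + 4.6295×0.023284 = 1.1078.
N = 9480/1.1078 = 8557.57.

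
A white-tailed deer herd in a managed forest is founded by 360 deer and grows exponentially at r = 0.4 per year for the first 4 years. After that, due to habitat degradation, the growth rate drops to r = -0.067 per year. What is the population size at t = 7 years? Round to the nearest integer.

Phase 1: N(4) = 360·e^(0.4×4) = 360·e^1.6 = 1783.09.
Phase 2 runs for 7 − 4 = 3 years at r = -0.067.
N(7) = 1783.09·e^(-0.067×3) = 1783.09·e^-0.201 = 1458.41.

1458 deer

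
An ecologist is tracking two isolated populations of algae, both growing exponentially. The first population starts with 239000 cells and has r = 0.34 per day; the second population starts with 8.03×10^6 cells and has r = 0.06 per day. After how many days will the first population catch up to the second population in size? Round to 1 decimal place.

Set 239000·e^(0.34t) = 8.03×10^6·e^(0.06t).
e^((0.34 − 0.06)t) = 8.03×10^6/239000 → e^(0.28·t) = 33.598.
0.28·t = ln(33.598) = 3.5145, so t = 3.5145/0.28 = 12.552.

12.6 days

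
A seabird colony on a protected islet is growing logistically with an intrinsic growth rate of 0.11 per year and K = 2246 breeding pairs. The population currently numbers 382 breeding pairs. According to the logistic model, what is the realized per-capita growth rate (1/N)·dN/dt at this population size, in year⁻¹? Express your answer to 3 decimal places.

0.091 per year

(1/N)·dN/dt = r(1 − N/K) = 0.11 × (1 − 382/2246).
= 0.11 × 0.82992 = 0.091291.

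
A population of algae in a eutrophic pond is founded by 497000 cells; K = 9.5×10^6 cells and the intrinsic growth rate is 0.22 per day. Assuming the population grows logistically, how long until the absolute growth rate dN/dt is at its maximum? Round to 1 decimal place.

Logistic growth is fastest at N = K/2 = 4.75×10^6.
A = (K − N₀)/N₀ = 18.115. Set K/(1 + A·e^(−rt)) = K/2 → A·e^(−rt) = 1.
e^(−0.22t) = 1/18.115 = 0.0552038, so t = ln(18.115)/0.22 = 2.8967/0.22 = 13.167.

13.2 days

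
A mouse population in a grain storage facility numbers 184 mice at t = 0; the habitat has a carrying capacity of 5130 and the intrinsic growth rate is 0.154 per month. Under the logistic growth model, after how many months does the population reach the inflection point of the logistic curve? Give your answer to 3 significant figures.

21.4 months

Logistic growth is fastest at N = K/2 = 2565.
A = (K − N₀)/N₀ = 26.88. Set K/(1 + A·e^(−rt)) = K/2 → A·e^(−rt) = 1.
e^(−0.154t) = 1/26.88 = 0.0372018, so t = ln(26.88)/0.154 = 3.2914/0.154 = 21.373.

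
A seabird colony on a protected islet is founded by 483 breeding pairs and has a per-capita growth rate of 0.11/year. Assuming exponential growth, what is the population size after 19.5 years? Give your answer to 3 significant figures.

4130 breeding pairs

N(t) = N₀·e^(rt) = 483 × e^(0.11×19.5) = 483 × e^2.145.
e^2.145 ≈ 8.542, so N ≈ 483 × 8.542 = 4125.81.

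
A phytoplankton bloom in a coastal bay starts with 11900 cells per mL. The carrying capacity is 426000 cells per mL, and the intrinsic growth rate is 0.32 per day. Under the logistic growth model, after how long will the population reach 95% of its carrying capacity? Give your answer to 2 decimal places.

20.29 days

A = (K − N₀)/N₀ = (426000 − 11900)/11900 = 34.798.
Solve 426000/(1 + 34.798·e^(−0.32t)) = 404700: 1 + 34.798·e^(−0.32t) = 1.0526, so e^(−0.32t) = 0.00151247.
−0.32·t = ln(0.00151247) = -6.494, so t = 6.494/0.32 = 20.294.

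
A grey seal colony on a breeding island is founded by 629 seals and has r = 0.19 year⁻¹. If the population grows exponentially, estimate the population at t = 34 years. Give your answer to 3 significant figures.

N(t) = N₀·e^(rt) = 629 × e^(0.19×34) = 629 × e^6.46.
e^6.46 ≈ 639.06, so N ≈ 629 × 639.06 = 401969.

402000 seals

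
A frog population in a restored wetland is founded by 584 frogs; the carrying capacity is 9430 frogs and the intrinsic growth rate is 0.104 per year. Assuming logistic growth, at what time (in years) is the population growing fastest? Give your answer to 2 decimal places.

Logistic growth is fastest at N = K/2 = 4715.
A = (K − N₀)/N₀ = 15.147. Set K/(1 + A·e^(−rt)) = K/2 → A·e^(−rt) = 1.
e^(−0.104t) = 1/15.147 = 0.0660185, so t = ln(15.147)/0.104 = 2.7178/0.104 = 26.133.

26.13 years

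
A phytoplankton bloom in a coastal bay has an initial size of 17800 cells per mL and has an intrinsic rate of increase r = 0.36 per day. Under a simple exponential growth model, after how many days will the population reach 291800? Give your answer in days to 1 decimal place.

Set N₀·e^(rt) = 291800: e^(0.36·t) = 291800/17800 = 16.393.
0.36·t = ln(16.393) = 2.7969, so t = 2.7969/0.36 = 7.7691.

7.8 days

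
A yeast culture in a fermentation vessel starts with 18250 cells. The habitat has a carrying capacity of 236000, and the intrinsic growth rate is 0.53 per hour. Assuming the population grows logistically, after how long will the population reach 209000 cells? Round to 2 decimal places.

8.54 hours

A = (K − N₀)/N₀ = (236000 − 18250)/18250 = 11.932.
Solve 236000/(1 + 11.932·e^(−0.53t)) = 209000: 1 + 11.932·e^(−0.53t) = 1.1292, so e^(−0.53t) = 0.0108274.
−0.53·t = ln(0.0108274) = -4.5257, so t = 4.5257/0.53 = 8.539.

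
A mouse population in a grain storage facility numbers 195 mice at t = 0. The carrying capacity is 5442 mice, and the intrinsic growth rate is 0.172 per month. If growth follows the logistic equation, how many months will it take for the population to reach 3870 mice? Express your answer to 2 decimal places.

A = (K − N₀)/N₀ = (5442 − 195)/195 = 26.908.
Solve 5442/(1 + 26.908·e^(−0.172t)) = 3870: 1 + 26.908·e^(−0.172t) = 1.4062, so e^(−0.172t) = 0.0150961.
−0.172·t = ln(0.0150961) = -4.1933, so t = 4.1933/0.172 = 24.38.

24.38 months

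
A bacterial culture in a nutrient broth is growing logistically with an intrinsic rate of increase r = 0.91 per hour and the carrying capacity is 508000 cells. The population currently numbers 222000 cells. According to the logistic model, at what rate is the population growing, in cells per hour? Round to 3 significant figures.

dN/dt = rN(1 − N/K) = 0.91 × 222000 × (1 − 222000/508000).
1 − 222000/508000 = 0.56299; dN/dt = 0.91 × 222000 × 0.56299 = 1.13736×10^5.

114000 cells per hour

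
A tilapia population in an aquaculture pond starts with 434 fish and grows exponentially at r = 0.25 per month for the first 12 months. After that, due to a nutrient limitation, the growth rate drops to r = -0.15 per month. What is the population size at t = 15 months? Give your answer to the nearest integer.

Phase 1: N(12) = 434·e^(0.25×12) = 434·e^3 = 8717.12.
Phase 2 runs for 15 − 12 = 3 months at r = -0.15.
N(15) = 8717.12·e^(-0.15×3) = 8717.12·e^-0.45 = 5558.28.

5558 fish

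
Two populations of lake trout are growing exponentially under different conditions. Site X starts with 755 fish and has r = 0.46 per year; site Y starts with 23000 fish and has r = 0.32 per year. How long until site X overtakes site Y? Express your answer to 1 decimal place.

Set 755·e^(0.46t) = 23000·e^(0.32t).
e^((0.46 − 0.32)t) = 23000/755 → e^(0.14·t) = 30.464.
0.14·t = ln(30.464) = 3.4165, so t = 3.4165/0.14 = 24.404.

24.4 years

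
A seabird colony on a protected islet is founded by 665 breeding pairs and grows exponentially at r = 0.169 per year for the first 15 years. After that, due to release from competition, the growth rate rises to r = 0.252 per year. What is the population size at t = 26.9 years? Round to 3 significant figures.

Phase 1: N(15) = 665·e^(0.169×15) = 665·e^2.535 = 8389.93.
Phase 2 runs for 26.9 − 15 = 11.9 years at r = 0.252.
N(26.9) = 8389.93·e^(0.252×11.9) = 8389.93·e^2.999 = 168314.

168000 breeding pairs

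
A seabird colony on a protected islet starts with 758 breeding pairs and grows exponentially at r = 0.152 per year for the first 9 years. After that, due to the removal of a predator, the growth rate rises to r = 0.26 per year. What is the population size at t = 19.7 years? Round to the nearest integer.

48083 breeding pairs

Phase 1: N(9) = 758·e^(0.152×9) = 758·e^1.368 = 2977.04.
Phase 2 runs for 19.7 − 9 = 10.7 years at r = 0.26.
N(19.7) = 2977.04·e^(0.26×10.7) = 2977.04·e^2.782 = 48083.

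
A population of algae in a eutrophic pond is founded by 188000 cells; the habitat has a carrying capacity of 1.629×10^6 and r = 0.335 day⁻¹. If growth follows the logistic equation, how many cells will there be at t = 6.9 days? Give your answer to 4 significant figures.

925700 cells

A = (K − N₀)/N₀ = (1.629×10^6 − 188000)/188000 = 7.6649.
N(t) = K/(1 + A·e^(−rt)) = 1.629×10^6/(1 + 7.6649×e^(−0.335×6.9)).
e^(−2.312) = 0.099112; denominator = 1 + 7.6649×0.099112 = 1.7597.
N = 1.629×10^6/1.7597 = 925733.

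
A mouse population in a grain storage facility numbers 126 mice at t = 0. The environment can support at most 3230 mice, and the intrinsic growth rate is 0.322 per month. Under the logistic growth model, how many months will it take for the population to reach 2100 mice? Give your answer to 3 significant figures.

A = (K − N₀)/N₀ = (3230 − 126)/126 = 24.635.
Solve 3230/(1 + 24.635·e^(−0.322t)) = 2100: 1 + 24.635·e^(−0.322t) = 1.5381, so e^(−0.322t) = 0.0218428.
−0.322·t = ln(0.0218428) = -3.8239, so t = 3.8239/0.322 = 11.875.

11.9 months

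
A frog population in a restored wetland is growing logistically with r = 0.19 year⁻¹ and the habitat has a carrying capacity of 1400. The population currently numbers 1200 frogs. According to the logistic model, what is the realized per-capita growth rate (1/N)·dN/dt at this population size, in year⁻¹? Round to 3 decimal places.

0.027 per year

(1/N)·dN/dt = r(1 − N/K) = 0.19 × (1 − 1200/1400).
= 0.19 × 0.14286 = 0.027143.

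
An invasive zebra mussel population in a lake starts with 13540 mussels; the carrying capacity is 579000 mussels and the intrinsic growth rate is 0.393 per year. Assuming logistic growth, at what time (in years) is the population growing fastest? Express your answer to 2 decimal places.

9.50 years

Logistic growth is fastest at N = K/2 = 289500.
A = (K − N₀)/N₀ = 41.762. Set K/(1 + A·e^(−rt)) = K/2 → A·e^(−rt) = 1.
e^(−0.393t) = 1/41.762 = 0.0239451, so t = ln(41.762)/0.393 = 3.732/0.393 = 9.4962.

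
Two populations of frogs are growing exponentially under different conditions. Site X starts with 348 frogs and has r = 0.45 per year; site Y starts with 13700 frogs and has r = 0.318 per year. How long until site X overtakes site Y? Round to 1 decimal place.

Set 348·e^(0.45t) = 13700·e^(0.318t).
e^((0.45 − 0.318)t) = 13700/348 → e^(0.132·t) = 39.368.
0.132·t = ln(39.368) = 3.6729, so t = 3.6729/0.132 = 27.825.

27.8 years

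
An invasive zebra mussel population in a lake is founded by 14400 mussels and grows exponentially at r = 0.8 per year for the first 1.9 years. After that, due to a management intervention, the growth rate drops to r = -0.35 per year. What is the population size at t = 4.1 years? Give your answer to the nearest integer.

Phase 1: N(1.9) = 14400·e^(0.8×1.9) = 14400·e^1.52 = 65840.
Phase 2 runs for 4.1 − 1.9 = 2.2 years at r = -0.35.
N(4.1) = 65840·e^(-0.35×2.2) = 65840·e^-0.77 = 30484.8.

30485 mussels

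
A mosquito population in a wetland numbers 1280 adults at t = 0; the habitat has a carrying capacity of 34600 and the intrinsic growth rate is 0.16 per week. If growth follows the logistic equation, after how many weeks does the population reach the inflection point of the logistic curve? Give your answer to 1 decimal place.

Logistic growth is fastest at N = K/2 = 17300.
A = (K − N₀)/N₀ = 26.031. Set K/(1 + A·e^(−rt)) = K/2 → A·e^(−rt) = 1.
e^(−0.16t) = 1/26.031 = 0.0384154, so t = ln(26.031)/0.16 = 3.2593/0.16 = 20.371.

20.4 weeks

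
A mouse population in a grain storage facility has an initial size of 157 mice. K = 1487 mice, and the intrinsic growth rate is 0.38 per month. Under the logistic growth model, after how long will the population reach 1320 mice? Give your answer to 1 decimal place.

11.1 months

A = (K − N₀)/N₀ = (1487 − 157)/157 = 8.4713.
Solve 1487/(1 + 8.4713·e^(−0.38t)) = 1320: 1 + 8.4713·e^(−0.38t) = 1.1265, so e^(−0.38t) = 0.0149345.
−0.38·t = ln(0.0149345) = -4.2041, so t = 4.2041/0.38 = 11.063.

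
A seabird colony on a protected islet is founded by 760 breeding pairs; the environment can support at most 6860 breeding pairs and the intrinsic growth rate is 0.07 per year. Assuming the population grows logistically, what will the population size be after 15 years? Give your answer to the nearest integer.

1801 breeding pairs

A = (K − N₀)/N₀ = (6860 − 760)/760 = 8.0263.
N(t) = K/(1 + A·e^(−rt)) = 6860/(1 + 8.0263×e^(−0.07×15)).
e^(−1.05) = 0.34994; denominator = 1 + 8.0263×0.34994 = 3.8087.
N = 6860/3.8087 = 1801.13.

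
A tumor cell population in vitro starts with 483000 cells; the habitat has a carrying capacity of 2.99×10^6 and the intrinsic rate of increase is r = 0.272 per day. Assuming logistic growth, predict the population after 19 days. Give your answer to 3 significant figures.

A = (K − N₀)/N₀ = (2.99×10^6 − 483000)/483000 = 5.1905.
N(t) = K/(1 + A·e^(−rt)) = 2.99×10^6/(1 + 5.1905×e^(−0.272×19)).
e^(−5.168) = 0.0056959; denominator = 1 + 5.1905×0.0056959 = 1.0296.
N = 2.99×10^6/1.0296 = 2.90414×10^6.

2900000 cells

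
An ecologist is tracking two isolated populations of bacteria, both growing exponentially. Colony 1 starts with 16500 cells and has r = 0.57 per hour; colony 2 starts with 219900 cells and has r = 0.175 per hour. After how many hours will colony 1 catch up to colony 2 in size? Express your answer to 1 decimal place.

6.6 hours

Set 16500·e^(0.57t) = 219900·e^(0.175t).
e^((0.57 − 0.175)t) = 219900/16500 → e^(0.395·t) = 13.327.
0.395·t = ln(13.327) = 2.5898, so t = 2.5898/0.395 = 6.5565.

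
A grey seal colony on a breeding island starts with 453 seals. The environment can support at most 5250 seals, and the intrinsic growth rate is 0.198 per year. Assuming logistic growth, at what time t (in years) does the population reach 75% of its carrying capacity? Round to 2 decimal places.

A = (K − N₀)/N₀ = (5250 − 453)/453 = 10.589.
Solve 5250/(1 + 10.589·e^(−0.198t)) = 3937.5: 1 + 10.589·e^(−0.198t) = 1.3333, so e^(−0.198t) = 0.031478.
−0.198·t = ln(0.031478) = -3.4585, so t = 3.4585/0.198 = 17.467.

17.47 years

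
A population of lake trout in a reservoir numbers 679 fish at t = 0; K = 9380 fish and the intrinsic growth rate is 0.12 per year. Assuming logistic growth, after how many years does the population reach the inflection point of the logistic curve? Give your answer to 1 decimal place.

21.3 years

Logistic growth is fastest at N = K/2 = 4690.
A = (K − N₀)/N₀ = 12.814. Set K/(1 + A·e^(−rt)) = K/2 → A·e^(−rt) = 1.
e^(−0.12t) = 1/12.814 = 0.078037, so t = ln(12.814)/0.12 = 2.5506/0.12 = 21.255.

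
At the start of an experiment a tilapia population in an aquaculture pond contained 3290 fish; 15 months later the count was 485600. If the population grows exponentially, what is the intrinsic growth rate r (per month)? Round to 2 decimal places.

From N(t) = N₀·e^(rt): e^(r·15) = 485600/3290 = 147.6.
r·15 = ln(147.6) = 4.9945, so r = 4.9945/15 = 0.33297.

0.33 per month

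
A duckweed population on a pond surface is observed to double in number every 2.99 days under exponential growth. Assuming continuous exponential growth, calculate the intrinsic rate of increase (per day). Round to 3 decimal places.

r = ln(2)/t_d = 0.6931/2.99 = 0.23182.

0.232 per day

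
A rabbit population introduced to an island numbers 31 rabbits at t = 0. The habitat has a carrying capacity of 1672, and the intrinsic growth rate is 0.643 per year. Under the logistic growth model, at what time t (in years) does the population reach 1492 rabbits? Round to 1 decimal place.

9.5 years

A = (K − N₀)/N₀ = (1672 − 31)/31 = 52.935.
Solve 1672/(1 + 52.935·e^(−0.643t)) = 1492: 1 + 52.935·e^(−0.643t) = 1.1206, so e^(−0.643t) = 0.00227907.
−0.643·t = ln(0.00227907) = -6.084, so t = 6.084/0.643 = 9.4619.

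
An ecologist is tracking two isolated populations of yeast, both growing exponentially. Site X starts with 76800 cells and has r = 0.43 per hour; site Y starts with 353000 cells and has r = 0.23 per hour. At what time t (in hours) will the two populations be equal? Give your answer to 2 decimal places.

Set 76800·e^(0.43t) = 353000·e^(0.23t).
e^((0.43 − 0.23)t) = 353000/76800 → e^(0.2·t) = 4.5964.
0.2·t = ln(4.5964) = 1.5253, so t = 1.5253/0.2 = 7.6263.

7.63 hours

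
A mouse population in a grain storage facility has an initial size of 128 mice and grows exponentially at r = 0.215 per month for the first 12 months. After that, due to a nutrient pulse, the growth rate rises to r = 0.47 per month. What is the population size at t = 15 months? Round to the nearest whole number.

Phase 1: N(12) = 128·e^(0.215×12) = 128·e^2.58 = 1689.23.
Phase 2 runs for 15 − 12 = 3 months at r = 0.47.
N(15) = 1689.23·e^(0.47×3) = 1689.23·e^1.41 = 6919.03.

6919 mice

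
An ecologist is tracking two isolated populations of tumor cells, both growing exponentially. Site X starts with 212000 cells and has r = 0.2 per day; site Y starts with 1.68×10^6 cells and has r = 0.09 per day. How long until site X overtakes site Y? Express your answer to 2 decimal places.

Set 212000·e^(0.2t) = 1.68×10^6·e^(0.09t).
e^((0.2 − 0.09)t) = 1.68×10^6/212000 → e^(0.11·t) = 7.9245.
0.11·t = ln(7.9245) = 2.07, so t = 2.07/0.11 = 18.818.

18.82 days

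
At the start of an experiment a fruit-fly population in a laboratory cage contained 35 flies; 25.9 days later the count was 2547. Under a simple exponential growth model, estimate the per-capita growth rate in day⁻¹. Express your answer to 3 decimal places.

0.166 per day

From N(t) = N₀·e^(rt): e^(r·25.9) = 2547/35 = 72.771.
r·25.9 = ln(72.771) = 4.2873, so r = 4.2873/25.9 = 0.16553.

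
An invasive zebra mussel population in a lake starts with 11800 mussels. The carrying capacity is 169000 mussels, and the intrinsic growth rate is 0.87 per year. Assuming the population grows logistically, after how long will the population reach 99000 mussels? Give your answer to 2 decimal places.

3.37 years

A = (K − N₀)/N₀ = (169000 − 11800)/11800 = 13.322.
Solve 169000/(1 + 13.322·e^(−0.87t)) = 99000: 1 + 13.322·e^(−0.87t) = 1.7071, so e^(−0.87t) = 0.0530753.
−0.87·t = ln(0.0530753) = -2.936, so t = 2.936/0.87 = 3.3748.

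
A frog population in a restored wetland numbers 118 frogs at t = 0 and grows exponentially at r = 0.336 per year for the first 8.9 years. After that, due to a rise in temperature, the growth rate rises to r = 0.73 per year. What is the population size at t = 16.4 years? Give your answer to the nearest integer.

Phase 1: N(8.9) = 118·e^(0.336×8.9) = 118·e^2.99 = 2347.45.
Phase 2 runs for 16.4 − 8.9 = 7.5 years at r = 0.73.
N(16.4) = 2347.45·e^(0.73×7.5) = 2347.45·e^5.475 = 560220.

560220 frogs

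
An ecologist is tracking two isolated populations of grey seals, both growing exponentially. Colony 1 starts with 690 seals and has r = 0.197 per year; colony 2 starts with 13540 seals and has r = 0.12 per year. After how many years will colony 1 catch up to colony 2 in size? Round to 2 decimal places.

Set 690·e^(0.197t) = 13540·e^(0.12t).
e^((0.197 − 0.12)t) = 13540/690 → e^(0.077·t) = 19.623.
0.077·t = ln(19.623) = 2.9767, so t = 2.9767/0.077 = 38.659.

38.66 years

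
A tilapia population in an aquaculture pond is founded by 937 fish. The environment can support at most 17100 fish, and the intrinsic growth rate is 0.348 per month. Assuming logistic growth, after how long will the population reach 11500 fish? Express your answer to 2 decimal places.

10.25 months

A = (K − N₀)/N₀ = (17100 − 937)/937 = 17.25.
Solve 17100/(1 + 17.25·e^(−0.348t)) = 11500: 1 + 17.25·e^(−0.348t) = 1.487, so e^(−0.348t) = 0.0282298.
−0.348·t = ln(0.0282298) = -3.5674, so t = 3.5674/0.348 = 10.251.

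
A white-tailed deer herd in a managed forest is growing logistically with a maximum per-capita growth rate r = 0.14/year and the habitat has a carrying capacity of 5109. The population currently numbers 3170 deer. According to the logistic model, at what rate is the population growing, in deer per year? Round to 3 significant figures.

dN/dt = rN(1 − N/K) = 0.14 × 3170 × (1 − 3170/5109).
1 − 3170/5109 = 0.37953; dN/dt = 0.14 × 3170 × 0.37953 = 168.43.

168 deer per year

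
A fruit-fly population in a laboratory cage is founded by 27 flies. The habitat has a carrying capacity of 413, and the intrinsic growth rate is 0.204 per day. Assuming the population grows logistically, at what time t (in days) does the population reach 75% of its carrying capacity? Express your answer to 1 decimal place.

18.4 days

A = (K − N₀)/N₀ = (413 − 27)/27 = 14.296.
Solve 413/(1 + 14.296·e^(−0.204t)) = 309.75: 1 + 14.296·e^(−0.204t) = 1.3333, so e^(−0.204t) = 0.0233161.
−0.204·t = ln(0.0233161) = -3.7586, so t = 3.7586/0.204 = 18.425.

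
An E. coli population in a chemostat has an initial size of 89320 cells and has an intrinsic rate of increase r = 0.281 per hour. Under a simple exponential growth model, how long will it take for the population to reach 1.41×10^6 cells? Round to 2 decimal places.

9.82 hours

Set N₀·e^(rt) = 1.41×10^6: e^(0.281·t) = 1.41×10^6/89320 = 15.786.
0.281·t = ln(15.786) = 2.7591, so t = 2.7591/0.281 = 9.8189.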